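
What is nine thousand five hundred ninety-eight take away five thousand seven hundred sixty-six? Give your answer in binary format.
Convert nine thousand five hundred ninety-eight (English words) → 9×1000 + 5×100 + 98 = 9598 (decimal)
Convert five thousand seven hundred sixty-six (English words) → 5×1000 + 7×100 + 66 = 5766 (decimal)
Compute 9598 - 5766 = 3832
Convert 3832 (decimal) → 3832 = 2048 + 1024 + 512 + 128 + 64 + 32 + 16 + 8 → 0b111011111000 (binary)
0b111011111000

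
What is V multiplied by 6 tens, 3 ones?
Convert V (Roman numeral) → 5 (decimal)
Convert 6 tens, 3 ones (place-value notation) → 6×10 + 3 = 63 (decimal)
Compute 5 × 63 = 315
315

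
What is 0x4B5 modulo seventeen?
Convert 0x4B5 (hexadecimal) → 4×256 + 11×16 + 5 = 1205 (decimal)
Convert seventeen (English words) → 17 (decimal)
Compute 1205 mod 17 = 15
15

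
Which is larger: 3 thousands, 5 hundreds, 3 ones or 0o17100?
Convert 3 thousands, 5 hundreds, 3 ones (place-value notation) → 3×1000 + 5×100 + 3 = 3503 (decimal)
Convert 0o17100 (octal) → 1×4096 + 7×512 + 1×64 = 7744 (decimal)
Compare 3503 vs 7744: larger = 7744
7744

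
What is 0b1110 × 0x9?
Convert 0b1110 (binary) → 8 + 4 + 2 = 14 (decimal)
Convert 0x9 (hexadecimal) → 9 (decimal)
Compute 14 × 9 = 126
126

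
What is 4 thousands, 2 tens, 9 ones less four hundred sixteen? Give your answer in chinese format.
Convert 4 thousands, 2 tens, 9 ones (place-value notation) → 4×1000 + 2×10 + 9 = 4029 (decimal)
Convert four hundred sixteen (English words) → 4×100 + 16 = 416 (decimal)
Compute 4029 - 416 = 3613
Convert 3613 (decimal) → 3613 = 3×1000 + 6×100 + 1×10 + 3 → 三千六百一十三 (Chinese numeral)
三千六百一十三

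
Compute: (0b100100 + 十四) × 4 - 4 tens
Convert 0b100100 (binary) → 32 + 4 = 36 (decimal)
Convert 十四 (Chinese numeral) → 1×10 + 4 = 14 (decimal)
Convert 4 tens (place-value notation) → 4×10 = 40 (decimal)
Expression in decimal: (36 + 14) × 4 - 40
Parentheses first: 36 + 14 = 50
Multiply: 50 × 4 = 200
Subtract: 200 - 40 = 160
160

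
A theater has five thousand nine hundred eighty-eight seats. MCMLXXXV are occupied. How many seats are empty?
Convert five thousand nine hundred eighty-eight (English words) → 5×1000 + 9×100 + 88 = 5988 (decimal)
Convert MCMLXXXV (Roman numeral) → 1000 + 900 + 50 + 10 + 10 + 10 + 5 = 1985 (decimal)
Compute 5988 - 1985 = 4003
4003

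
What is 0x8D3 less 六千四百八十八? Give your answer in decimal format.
Convert 0x8D3 (hexadecimal) → 8×256 + 13×16 + 3 = 2259 (decimal)
Convert 六千四百八十八 (Chinese numeral) → 6×1000 + 4×100 + 8×10 + 8 = 6488 (decimal)
Compute 2259 - 6488 = -4229
-4229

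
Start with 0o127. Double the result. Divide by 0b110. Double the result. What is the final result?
Convert 0o127 (octal) → 1×64 + 2×8 + 7 = 87 (decimal)
Start: 87
87 × 2 = 174
Convert 0b110 (binary) → 4 + 2 = 6 (decimal)
174 ÷ 6 = 29
29 × 2 = 58
58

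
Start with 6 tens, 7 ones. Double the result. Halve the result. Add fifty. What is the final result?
Convert 6 tens, 7 ones (place-value notation) → 6×10 + 7 = 67 (decimal)
Start: 67
67 × 2 = 134
134 ÷ 2 = 67
Convert fifty (English words) → 50 (decimal)
67 + 50 = 117
117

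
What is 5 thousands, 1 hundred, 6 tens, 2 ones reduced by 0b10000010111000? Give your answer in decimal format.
Convert 5 thousands, 1 hundred, 6 tens, 2 ones (place-value notation) → 5×1000 + 1×100 + 6×10 + 2 = 5162 (decimal)
Convert 0b10000010111000 (binary) → 8192 + 128 + 32 + 16 + 8 = 8376 (decimal)
Compute 5162 - 8376 = -3214
-3214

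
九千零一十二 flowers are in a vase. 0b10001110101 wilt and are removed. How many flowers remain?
Convert 九千零一十二 (Chinese numeral) → 9×1000 + 1×10 + 2 = 9012 (decimal)
Convert 0b10001110101 (binary) → 1024 + 64 + 32 + 16 + 4 + 1 = 1141 (decimal)
Compute 9012 - 1141 = 7871
7871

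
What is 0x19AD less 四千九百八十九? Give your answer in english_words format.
Convert 0x19AD (hexadecimal) → 1×4096 + 9×256 + 10×16 + 13 = 6573 (decimal)
Convert 四千九百八十九 (Chinese numeral) → 4×1000 + 9×100 + 8×10 + 9 = 4989 (decimal)
Compute 6573 - 4989 = 1584
Convert 1584 (decimal) → 1584 = 1×1000 + 5×100 + 84 → one thousand five hundred eighty-four (English words)
one thousand five hundred eighty-four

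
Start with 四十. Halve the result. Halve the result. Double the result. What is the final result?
Convert 四十 (Chinese numeral) → 4×10 = 40 (decimal)
Start: 40
40 ÷ 2 = 20
20 ÷ 2 = 10
10 × 2 = 20
20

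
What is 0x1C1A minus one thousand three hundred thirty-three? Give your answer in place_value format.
Convert 0x1C1A (hexadecimal) → 1×4096 + 12×256 + 1×16 + 10 = 7194 (decimal)
Convert one thousand three hundred thirty-three (English words) → 1×1000 + 3×100 + 33 = 1333 (decimal)
Compute 7194 - 1333 = 5861
Convert 5861 (decimal) → 5861 = 5×1000 + 8×100 + 6×10 + 1 → 5 thousands, 8 hundreds, 6 tens, 1 one (place-value notation)
5 thousands, 8 hundreds, 6 tens, 1 one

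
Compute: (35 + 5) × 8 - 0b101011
Convert 0b101011 (binary) → 32 + 8 + 2 + 1 = 43 (decimal)
Expression in decimal: (35 + 5) × 8 - 43
Parentheses first: 35 + 5 = 40
Multiply: 40 × 8 = 320
Subtract: 320 - 43 = 277
277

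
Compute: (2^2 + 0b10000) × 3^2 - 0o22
Convert 2^2 (power) → 4 (decimal)
Convert 0b10000 (binary) → 16 (decimal)
Convert 3^2 (power) → 9 (decimal)
Convert 0o22 (octal) → 2×8 + 2 = 18 (decimal)
Expression in decimal: (4 + 16) × 9 - 18
Parentheses first: 4 + 16 = 20
Multiply: 20 × 9 = 180
Subtract: 180 - 18 = 162
162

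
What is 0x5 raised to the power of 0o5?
Convert 0x5 (hexadecimal) → 5 (decimal)
Convert 0o5 (octal) → 5 (decimal)
Compute 5 ^ 5 = 3125
3125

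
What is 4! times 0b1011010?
Convert 4! (factorial) → 24 (decimal)
Convert 0b1011010 (binary) → 64 + 16 + 8 + 2 = 90 (decimal)
Compute 24 × 90 = 2160
2160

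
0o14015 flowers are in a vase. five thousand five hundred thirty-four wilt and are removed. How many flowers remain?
Convert 0o14015 (octal) → 1×4096 + 4×512 + 1×8 + 5 = 6157 (decimal)
Convert five thousand five hundred thirty-four (English words) → 5×1000 + 5×100 + 34 = 5534 (decimal)
Compute 6157 - 5534 = 623
623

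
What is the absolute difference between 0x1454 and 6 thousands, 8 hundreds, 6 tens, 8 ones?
Convert 0x1454 (hexadecimal) → 1×4096 + 4×256 + 5×16 + 4 = 5204 (decimal)
Convert 6 thousands, 8 hundreds, 6 tens, 8 ones (place-value notation) → 6×1000 + 8×100 + 6×10 + 8 = 6868 (decimal)
Compute |5204 - 6868| = 1664
1664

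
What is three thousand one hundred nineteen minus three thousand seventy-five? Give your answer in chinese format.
Convert three thousand one hundred nineteen (English words) → 3×1000 + 1×100 + 19 = 3119 (decimal)
Convert three thousand seventy-five (English words) → 3×1000 + 75 = 3075 (decimal)
Compute 3119 - 3075 = 44
Convert 44 (decimal) → 44 = 4×10 + 4 → 四十四 (Chinese numeral)
四十四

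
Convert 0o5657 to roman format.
Convert 0o5657 (octal) → 5×512 + 6×64 + 5×8 + 7 = 2991 (decimal)
Convert 2991 (decimal) → 2991 = 1000 + 1000 + 900 + 90 + 1 → MMCMXCI (Roman numeral)
MMCMXCI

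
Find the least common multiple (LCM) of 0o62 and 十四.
Convert 0o62 (octal) → 6×8 + 2 = 50 (decimal)
Convert 十四 (Chinese numeral) → 1×10 + 4 = 14 (decimal)
Compute lcm(50, 14) = 350
350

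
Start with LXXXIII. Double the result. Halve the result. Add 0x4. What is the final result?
Convert LXXXIII (Roman numeral) → 50 + 10 + 10 + 10 + 1 + 1 + 1 = 83 (decimal)
Start: 83
83 × 2 = 166
166 ÷ 2 = 83
Convert 0x4 (hexadecimal) → 4 (decimal)
83 + 4 = 87
87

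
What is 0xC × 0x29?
Convert 0xC (hexadecimal) → 12 (decimal)
Convert 0x29 (hexadecimal) → 2×16 + 9 = 41 (decimal)
Compute 12 × 41 = 492
492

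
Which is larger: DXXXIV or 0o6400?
Convert DXXXIV (Roman numeral) → 500 + 10 + 10 + 10 + 4 = 534 (decimal)
Convert 0o6400 (octal) → 6×512 + 4×64 = 3328 (decimal)
Compare 534 vs 3328: larger = 3328
3328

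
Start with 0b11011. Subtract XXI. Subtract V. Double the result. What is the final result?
Convert 0b11011 (binary) → 16 + 8 + 2 + 1 = 27 (decimal)
Start: 27
Convert XXI (Roman numeral) → 10 + 10 + 1 = 21 (decimal)
27 - 21 = 6
Convert V (Roman numeral) → 5 (decimal)
6 - 5 = 1
1 × 2 = 2
2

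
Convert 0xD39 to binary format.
Convert 0xD39 (hexadecimal) → 13×256 + 3×16 + 9 = 3385 (decimal)
Convert 3385 (decimal) → 3385 = 2048 + 1024 + 256 + 32 + 16 + 8 + 1 → 0b110100111001 (binary)
0b110100111001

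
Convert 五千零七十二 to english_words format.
Convert 五千零七十二 (Chinese numeral) → 5×1000 + 7×10 + 2 = 5072 (decimal)
Convert 5072 (decimal) → 5072 = 5×1000 + 72 → five thousand seventy-two (English words)
five thousand seventy-two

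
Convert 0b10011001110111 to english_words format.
Convert 0b10011001110111 (binary) → 8192 + 1024 + 512 + 64 + 32 + 16 + 4 + 2 + 1 = 9847 (decimal)
Convert 9847 (decimal) → 9847 = 9×1000 + 8×100 + 47 → nine thousand eight hundred forty-seven (English words)
nine thousand eight hundred forty-seven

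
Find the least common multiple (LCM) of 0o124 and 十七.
Convert 0o124 (octal) → 1×64 + 2×8 + 4 = 84 (decimal)
Convert 十七 (Chinese numeral) → 1×10 + 7 = 17 (decimal)
Compute lcm(84, 17) = 1428
1428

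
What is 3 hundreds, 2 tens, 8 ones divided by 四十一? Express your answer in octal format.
Convert 3 hundreds, 2 tens, 8 ones (place-value notation) → 3×100 + 2×10 + 8 = 328 (decimal)
Convert 四十一 (Chinese numeral) → 4×10 + 1 = 41 (decimal)
Compute 328 ÷ 41 = 8
Convert 8 (decimal) → 8 = 1×8 → 0o10 (octal)
0o10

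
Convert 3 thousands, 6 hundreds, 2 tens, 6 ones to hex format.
Convert 3 thousands, 6 hundreds, 2 tens, 6 ones (place-value notation) → 3×1000 + 6×100 + 2×10 + 6 = 3626 (decimal)
Convert 3626 (decimal) → 3626 = 14×256 + 2×16 + 10 → 0xE2A (hexadecimal)
0xE2A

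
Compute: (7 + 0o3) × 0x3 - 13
Convert 0o3 (octal) → 3 (decimal)
Convert 0x3 (hexadecimal) → 3 (decimal)
Expression in decimal: (7 + 3) × 3 - 13
Parentheses first: 7 + 3 = 10
Multiply: 10 × 3 = 30
Subtract: 30 - 13 = 17
17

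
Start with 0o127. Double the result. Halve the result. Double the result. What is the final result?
Convert 0o127 (octal) → 1×64 + 2×8 + 7 = 87 (decimal)
Start: 87
87 × 2 = 174
174 ÷ 2 = 87
87 × 2 = 174
174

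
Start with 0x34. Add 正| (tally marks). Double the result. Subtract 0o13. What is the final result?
Convert 0x34 (hexadecimal) → 3×16 + 4 = 52 (decimal)
Start: 52
Convert 正| (tally marks) → 5 + 1 = 6 (decimal)
52 + 6 = 58
58 × 2 = 116
Convert 0o13 (octal) → 1×8 + 3 = 11 (decimal)
116 - 11 = 105
105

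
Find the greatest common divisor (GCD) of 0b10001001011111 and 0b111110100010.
Convert 0b10001001011111 (binary) → 8192 + 512 + 64 + 16 + 8 + 4 + 2 + 1 = 8799 (decimal)
Convert 0b111110100010 (binary) → 2048 + 1024 + 512 + 256 + 128 + 32 + 2 = 4002 (decimal)
Compute gcd(8799, 4002) = 3
3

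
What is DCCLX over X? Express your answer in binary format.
Convert DCCLX (Roman numeral) → 500 + 100 + 100 + 50 + 10 = 760 (decimal)
Convert X (Roman numeral) → 10 (decimal)
Compute 760 ÷ 10 = 76
Convert 76 (decimal) → 76 = 64 + 8 + 4 → 0b1001100 (binary)
0b1001100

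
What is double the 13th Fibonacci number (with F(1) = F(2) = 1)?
The 13th Fibonacci number (with F(1) = F(2) = 1): 1, 1, 2, 3, 5, 8, 13, 21, 34, 55, 89, 144, 233 → 233
Compute 233 × 2 = 466
466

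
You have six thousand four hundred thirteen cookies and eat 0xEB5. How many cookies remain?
Convert six thousand four hundred thirteen (English words) → 6×1000 + 4×100 + 13 = 6413 (decimal)
Convert 0xEB5 (hexadecimal) → 14×256 + 11×16 + 5 = 3765 (decimal)
Compute 6413 - 3765 = 2648
2648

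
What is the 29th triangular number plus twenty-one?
The 29th triangular number = 29×30/2 = 435
Convert twenty-one (English words) → 21 (decimal)
Compute 435 + 21 = 456
456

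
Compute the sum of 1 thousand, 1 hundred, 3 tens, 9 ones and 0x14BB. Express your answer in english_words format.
Convert 1 thousand, 1 hundred, 3 tens, 9 ones (place-value notation) → 1×1000 + 1×100 + 3×10 + 9 = 1139 (decimal)
Convert 0x14BB (hexadecimal) → 1×4096 + 4×256 + 11×16 + 11 = 5307 (decimal)
Compute 1139 + 5307 = 6446
Convert 6446 (decimal) → 6446 = 6×1000 + 4×100 + 46 → six thousand four hundred forty-six (English words)
six thousand four hundred forty-six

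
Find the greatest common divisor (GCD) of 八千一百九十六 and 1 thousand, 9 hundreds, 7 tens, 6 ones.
Convert 八千一百九十六 (Chinese numeral) → 8×1000 + 1×100 + 9×10 + 6 = 8196 (decimal)
Convert 1 thousand, 9 hundreds, 7 tens, 6 ones (place-value notation) → 1×1000 + 9×100 + 7×10 + 6 = 1976 (decimal)
Compute gcd(8196, 1976) = 4
4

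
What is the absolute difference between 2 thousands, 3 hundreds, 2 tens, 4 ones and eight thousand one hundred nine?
Convert 2 thousands, 3 hundreds, 2 tens, 4 ones (place-value notation) → 2×1000 + 3×100 + 2×10 + 4 = 2324 (decimal)
Convert eight thousand one hundred nine (English words) → 8×1000 + 1×100 + 9 = 8109 (decimal)
Compute |2324 - 8109| = 5785
5785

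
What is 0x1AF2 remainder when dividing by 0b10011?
Convert 0x1AF2 (hexadecimal) → 1×4096 + 10×256 + 15×16 + 2 = 6898 (decimal)
Convert 0b10011 (binary) → 16 + 2 + 1 = 19 (decimal)
Compute 6898 mod 19 = 1
1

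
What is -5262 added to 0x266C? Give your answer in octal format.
Convert 0x266C (hexadecimal) → 2×4096 + 6×256 + 6×16 + 12 = 9836 (decimal)
Compute -5262 + 9836 = 4574
Convert 4574 (decimal) → 4574 = 1×4096 + 7×64 + 3×8 + 6 → 0o10736 (octal)
0o10736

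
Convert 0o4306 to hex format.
Convert 0o4306 (octal) → 4×512 + 3×64 + 6 = 2246 (decimal)
Convert 2246 (decimal) → 2246 = 8×256 + 12×16 + 6 → 0x8C6 (hexadecimal)
0x8C6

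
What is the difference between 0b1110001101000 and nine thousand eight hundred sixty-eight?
Convert 0b1110001101000 (binary) → 4096 + 2048 + 1024 + 64 + 32 + 8 = 7272 (decimal)
Convert nine thousand eight hundred sixty-eight (English words) → 9×1000 + 8×100 + 68 = 9868 (decimal)
Difference: |7272 - 9868| = 2596
2596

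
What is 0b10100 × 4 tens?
Convert 0b10100 (binary) → 16 + 4 = 20 (decimal)
Convert 4 tens (place-value notation) → 4×10 = 40 (decimal)
Compute 20 × 40 = 800
800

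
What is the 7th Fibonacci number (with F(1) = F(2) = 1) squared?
The 7th Fibonacci number (with F(1) = F(2) = 1): 1, 1, 2, 3, 5, 8, 13 → 13
Compute 13² = 13 × 13 = 169
169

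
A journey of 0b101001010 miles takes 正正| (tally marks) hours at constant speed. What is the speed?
Convert 0b101001010 (binary) → 256 + 64 + 8 + 2 = 330 (decimal)
Convert 正正| (tally marks) → 5 + 5 + 1 = 11 (decimal)
Compute 330 ÷ 11 = 30
30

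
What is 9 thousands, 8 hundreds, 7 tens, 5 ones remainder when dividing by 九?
Convert 9 thousands, 8 hundreds, 7 tens, 5 ones (place-value notation) → 9×1000 + 8×100 + 7×10 + 5 = 9875 (decimal)
Convert 九 (Chinese numeral) → 9 (decimal)
Compute 9875 mod 9 = 2
2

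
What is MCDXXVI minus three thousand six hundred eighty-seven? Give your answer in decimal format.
Convert MCDXXVI (Roman numeral) → 1000 + 400 + 10 + 10 + 5 + 1 = 1426 (decimal)
Convert three thousand six hundred eighty-seven (English words) → 3×1000 + 6×100 + 87 = 3687 (decimal)
Compute 1426 - 3687 = -2261
-2261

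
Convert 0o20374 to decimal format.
Convert 0o20374 (octal) → 2×4096 + 3×64 + 7×8 + 4 = 8444 (decimal)
8444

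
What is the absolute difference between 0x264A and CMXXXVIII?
Convert 0x264A (hexadecimal) → 2×4096 + 6×256 + 4×16 + 10 = 9802 (decimal)
Convert CMXXXVIII (Roman numeral) → 900 + 10 + 10 + 10 + 5 + 1 + 1 + 1 = 938 (decimal)
Compute |9802 - 938| = 8864
8864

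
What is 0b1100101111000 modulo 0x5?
Convert 0b1100101111000 (binary) → 4096 + 2048 + 256 + 64 + 32 + 16 + 8 = 6520 (decimal)
Convert 0x5 (hexadecimal) → 5 (decimal)
Compute 6520 mod 5 = 0
0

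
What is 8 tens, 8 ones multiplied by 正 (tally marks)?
Convert 8 tens, 8 ones (place-value notation) → 8×10 + 8 = 88 (decimal)
Convert 正 (tally marks) → 5 (decimal)
Compute 88 × 5 = 440
440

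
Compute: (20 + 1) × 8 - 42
Parentheses first: 20 + 1 = 21
Multiply: 21 × 8 = 168
Subtract: 168 - 42 = 126
126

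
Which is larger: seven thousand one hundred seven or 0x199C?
Convert seven thousand one hundred seven (English words) → 7×1000 + 1×100 + 7 = 7107 (decimal)
Convert 0x199C (hexadecimal) → 1×4096 + 9×256 + 9×16 + 12 = 6556 (decimal)
Compare 7107 vs 6556: larger = 7107
7107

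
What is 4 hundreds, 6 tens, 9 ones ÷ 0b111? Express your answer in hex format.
Convert 4 hundreds, 6 tens, 9 ones (place-value notation) → 4×100 + 6×10 + 9 = 469 (decimal)
Convert 0b111 (binary) → 4 + 2 + 1 = 7 (decimal)
Compute 469 ÷ 7 = 67
Convert 67 (decimal) → 67 = 4×16 + 3 → 0x43 (hexadecimal)
0x43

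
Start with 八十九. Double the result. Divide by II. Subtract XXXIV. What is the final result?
Convert 八十九 (Chinese numeral) → 8×10 + 9 = 89 (decimal)
Start: 89
89 × 2 = 178
Convert II (Roman numeral) → 1 + 1 = 2 (decimal)
178 ÷ 2 = 89
Convert XXXIV (Roman numeral) → 10 + 10 + 10 + 4 = 34 (decimal)
89 - 34 = 55
55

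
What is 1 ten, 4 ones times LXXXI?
Convert 1 ten, 4 ones (place-value notation) → 1×10 + 4 = 14 (decimal)
Convert LXXXI (Roman numeral) → 50 + 10 + 10 + 10 + 1 = 81 (decimal)
Compute 14 × 81 = 1134
1134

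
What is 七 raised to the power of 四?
Convert 七 (Chinese numeral) → 7 (decimal)
Convert 四 (Chinese numeral) → 4 (decimal)
Compute 7 ^ 4 = 2401
2401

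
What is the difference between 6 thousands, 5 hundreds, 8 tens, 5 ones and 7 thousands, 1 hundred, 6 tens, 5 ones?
Convert 6 thousands, 5 hundreds, 8 tens, 5 ones (place-value notation) → 6×1000 + 5×100 + 8×10 + 5 = 6585 (decimal)
Convert 7 thousands, 1 hundred, 6 tens, 5 ones (place-value notation) → 7×1000 + 1×100 + 6×10 + 5 = 7165 (decimal)
Difference: |6585 - 7165| = 580
580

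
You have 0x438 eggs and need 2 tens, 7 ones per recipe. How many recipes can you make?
Convert 0x438 (hexadecimal) → 4×256 + 3×16 + 8 = 1080 (decimal)
Convert 2 tens, 7 ones (place-value notation) → 2×10 + 7 = 27 (decimal)
Compute 1080 ÷ 27 = 40
40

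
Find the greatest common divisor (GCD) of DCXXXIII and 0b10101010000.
Convert DCXXXIII (Roman numeral) → 500 + 100 + 10 + 10 + 10 + 1 + 1 + 1 = 633 (decimal)
Convert 0b10101010000 (binary) → 1024 + 256 + 64 + 16 = 1360 (decimal)
Compute gcd(633, 1360) = 1
1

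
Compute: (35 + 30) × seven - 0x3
Convert seven (English words) → 7 (decimal)
Convert 0x3 (hexadecimal) → 3 (decimal)
Expression in decimal: (35 + 30) × 7 - 3
Parentheses first: 35 + 30 = 65
Multiply: 65 × 7 = 455
Subtract: 455 - 3 = 452
452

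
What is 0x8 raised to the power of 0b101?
Convert 0x8 (hexadecimal) → 8 (decimal)
Convert 0b101 (binary) → 4 + 1 = 5 (decimal)
Compute 8 ^ 5 = 32768
32768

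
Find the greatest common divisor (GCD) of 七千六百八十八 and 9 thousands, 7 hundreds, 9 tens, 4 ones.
Convert 七千六百八十八 (Chinese numeral) → 7×1000 + 6×100 + 8×10 + 8 = 7688 (decimal)
Convert 9 thousands, 7 hundreds, 9 tens, 4 ones (place-value notation) → 9×1000 + 7×100 + 9×10 + 4 = 9794 (decimal)
Compute gcd(7688, 9794) = 2
2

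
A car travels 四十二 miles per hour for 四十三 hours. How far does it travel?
Convert 四十二 (Chinese numeral) → 4×10 + 2 = 42 (decimal)
Convert 四十三 (Chinese numeral) → 4×10 + 3 = 43 (decimal)
Compute 42 × 43 = 1806
1806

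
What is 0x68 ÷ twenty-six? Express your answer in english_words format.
Convert 0x68 (hexadecimal) → 6×16 + 8 = 104 (decimal)
Convert twenty-six (English words) → 26 (decimal)
Compute 104 ÷ 26 = 4
Convert 4 (decimal) → four (English words)
four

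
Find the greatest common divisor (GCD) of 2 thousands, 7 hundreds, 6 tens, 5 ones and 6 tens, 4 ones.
Convert 2 thousands, 7 hundreds, 6 tens, 5 ones (place-value notation) → 2×1000 + 7×100 + 6×10 + 5 = 2765 (decimal)
Convert 6 tens, 4 ones (place-value notation) → 6×10 + 4 = 64 (decimal)
Compute gcd(2765, 64) = 1
1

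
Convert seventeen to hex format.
Convert seventeen (English words) → 17 (decimal)
Convert 17 (decimal) → 17 = 1×16 + 1 → 0x11 (hexadecimal)
0x11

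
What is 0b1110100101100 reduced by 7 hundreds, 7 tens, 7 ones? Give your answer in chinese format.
Convert 0b1110100101100 (binary) → 4096 + 2048 + 1024 + 256 + 32 + 8 + 4 = 7468 (decimal)
Convert 7 hundreds, 7 tens, 7 ones (place-value notation) → 7×100 + 7×10 + 7 = 777 (decimal)
Compute 7468 - 777 = 6691
Convert 6691 (decimal) → 6691 = 6×1000 + 6×100 + 9×10 + 1 → 六千六百九十一 (Chinese numeral)
六千六百九十一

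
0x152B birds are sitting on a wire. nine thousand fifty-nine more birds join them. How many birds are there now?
Convert 0x152B (hexadecimal) → 1×4096 + 5×256 + 2×16 + 11 = 5419 (decimal)
Convert nine thousand fifty-nine (English words) → 9×1000 + 59 = 9059 (decimal)
Compute 5419 + 9059 = 14478
14478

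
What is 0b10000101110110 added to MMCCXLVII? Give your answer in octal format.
Convert 0b10000101110110 (binary) → 8192 + 256 + 64 + 32 + 16 + 4 + 2 = 8566 (decimal)
Convert MMCCXLVII (Roman numeral) → 1000 + 1000 + 100 + 100 + 40 + 5 + 1 + 1 = 2247 (decimal)
Compute 8566 + 2247 = 10813
Convert 10813 (decimal) → 10813 = 2×4096 + 5×512 + 7×8 + 5 → 0o25075 (octal)
0o25075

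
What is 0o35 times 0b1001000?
Convert 0o35 (octal) → 3×8 + 5 = 29 (decimal)
Convert 0b1001000 (binary) → 64 + 8 = 72 (decimal)
Compute 29 × 72 = 2088
2088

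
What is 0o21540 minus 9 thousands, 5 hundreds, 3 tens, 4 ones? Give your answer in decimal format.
Convert 0o21540 (octal) → 2×4096 + 1×512 + 5×64 + 4×8 = 9056 (decimal)
Convert 9 thousands, 5 hundreds, 3 tens, 4 ones (place-value notation) → 9×1000 + 5×100 + 3×10 + 4 = 9534 (decimal)
Compute 9056 - 9534 = -478
-478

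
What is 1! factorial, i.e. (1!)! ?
Convert 1! (factorial) → 1 (decimal)
Compute 1! = 1
1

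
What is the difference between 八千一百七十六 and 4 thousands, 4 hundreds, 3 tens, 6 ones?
Convert 八千一百七十六 (Chinese numeral) → 8×1000 + 1×100 + 7×10 + 6 = 8176 (decimal)
Convert 4 thousands, 4 hundreds, 3 tens, 6 ones (place-value notation) → 4×1000 + 4×100 + 3×10 + 6 = 4436 (decimal)
Difference: |8176 - 4436| = 3740
3740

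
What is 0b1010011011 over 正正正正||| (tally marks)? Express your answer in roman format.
Convert 0b1010011011 (binary) → 512 + 128 + 16 + 8 + 2 + 1 = 667 (decimal)
Convert 正正正正||| (tally marks) → 5 + 5 + 5 + 5 + 3 = 23 (decimal)
Compute 667 ÷ 23 = 29
Convert 29 (decimal) → 29 = 10 + 10 + 9 → XXIX (Roman numeral)
XXIX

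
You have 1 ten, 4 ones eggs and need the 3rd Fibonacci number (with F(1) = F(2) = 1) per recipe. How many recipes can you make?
Convert 1 ten, 4 ones (place-value notation) → 1×10 + 4 = 14 (decimal)
Convert the 3rd Fibonacci number (with F(1) = F(2) = 1) (Fibonacci index) → 1, 1, 2 → 2 (decimal)
Compute 14 ÷ 2 = 7
7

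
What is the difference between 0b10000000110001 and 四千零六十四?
Convert 0b10000000110001 (binary) → 8192 + 32 + 16 + 1 = 8241 (decimal)
Convert 四千零六十四 (Chinese numeral) → 4×1000 + 6×10 + 4 = 4064 (decimal)
Difference: |8241 - 4064| = 4177
4177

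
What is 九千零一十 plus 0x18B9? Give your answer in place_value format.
Convert 九千零一十 (Chinese numeral) → 9×1000 + 1×10 = 9010 (decimal)
Convert 0x18B9 (hexadecimal) → 1×4096 + 8×256 + 11×16 + 9 = 6329 (decimal)
Compute 9010 + 6329 = 15339
Convert 15339 (decimal) → 15339 = 15×1000 + 3×100 + 3×10 + 9 → 15 thousands, 3 hundreds, 3 tens, 9 ones (place-value notation)
15 thousands, 3 hundreds, 3 tens, 9 ones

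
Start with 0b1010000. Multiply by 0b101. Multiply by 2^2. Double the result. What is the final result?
Convert 0b1010000 (binary) → 64 + 16 = 80 (decimal)
Start: 80
Convert 0b101 (binary) → 4 + 1 = 5 (decimal)
80 × 5 = 400
Convert 2^2 (power) → 4 (decimal)
400 × 4 = 1600
1600 × 2 = 3200
3200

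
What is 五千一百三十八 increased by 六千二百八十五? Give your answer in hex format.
Convert 五千一百三十八 (Chinese numeral) → 5×1000 + 1×100 + 3×10 + 8 = 5138 (decimal)
Convert 六千二百八十五 (Chinese numeral) → 6×1000 + 2×100 + 8×10 + 5 = 6285 (decimal)
Compute 5138 + 6285 = 11423
Convert 11423 (decimal) → 11423 = 2×4096 + 12×256 + 9×16 + 15 → 0x2C9F (hexadecimal)
0x2C9F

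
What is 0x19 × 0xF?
Convert 0x19 (hexadecimal) → 1×16 + 9 = 25 (decimal)
Convert 0xF (hexadecimal) → 15 (decimal)
Compute 25 × 15 = 375
375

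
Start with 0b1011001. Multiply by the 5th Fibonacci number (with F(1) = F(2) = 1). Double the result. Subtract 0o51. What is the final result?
Convert 0b1011001 (binary) → 64 + 16 + 8 + 1 = 89 (decimal)
Start: 89
Convert the 5th Fibonacci number (with F(1) = F(2) = 1) (Fibonacci index) → 1, 1, 2, 3, 5 → 5 (decimal)
89 × 5 = 445
445 × 2 = 890
Convert 0o51 (octal) → 5×8 + 1 = 41 (decimal)
890 - 41 = 849
849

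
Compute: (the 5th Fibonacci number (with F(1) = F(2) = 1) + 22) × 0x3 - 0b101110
Convert the 5th Fibonacci number (with F(1) = F(2) = 1) (Fibonacci index) → 1, 1, 2, 3, 5 → 5 (decimal)
Convert 0x3 (hexadecimal) → 3 (decimal)
Convert 0b101110 (binary) → 32 + 8 + 4 + 2 = 46 (decimal)
Expression in decimal: (5 + 22) × 3 - 46
Parentheses first: 5 + 22 = 27
Multiply: 27 × 3 = 81
Subtract: 81 - 46 = 35
35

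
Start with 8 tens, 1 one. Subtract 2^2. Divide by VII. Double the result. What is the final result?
Convert 8 tens, 1 one (place-value notation) → 8×10 + 1 = 81 (decimal)
Start: 81
Convert 2^2 (power) → 4 (decimal)
81 - 4 = 77
Convert VII (Roman numeral) → 5 + 1 + 1 = 7 (decimal)
77 ÷ 7 = 11
11 × 2 = 22
22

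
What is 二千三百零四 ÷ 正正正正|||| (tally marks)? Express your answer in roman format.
Convert 二千三百零四 (Chinese numeral) → 2×1000 + 3×100 + 4 = 2304 (decimal)
Convert 正正正正|||| (tally marks) → 5 + 5 + 5 + 5 + 4 = 24 (decimal)
Compute 2304 ÷ 24 = 96
Convert 96 (decimal) → 96 = 90 + 5 + 1 → XCVI (Roman numeral)
XCVI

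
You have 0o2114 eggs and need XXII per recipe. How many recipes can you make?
Convert 0o2114 (octal) → 2×512 + 1×64 + 1×8 + 4 = 1100 (decimal)
Convert XXII (Roman numeral) → 10 + 10 + 1 + 1 = 22 (decimal)
Compute 1100 ÷ 22 = 50
50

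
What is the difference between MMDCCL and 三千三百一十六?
Convert MMDCCL (Roman numeral) → 1000 + 1000 + 500 + 100 + 100 + 50 = 2750 (decimal)
Convert 三千三百一十六 (Chinese numeral) → 3×1000 + 3×100 + 1×10 + 6 = 3316 (decimal)
Difference: |2750 - 3316| = 566
566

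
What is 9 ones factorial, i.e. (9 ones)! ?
Convert 9 ones (place-value notation) → 9 (decimal)
Compute 9! = 362880
362880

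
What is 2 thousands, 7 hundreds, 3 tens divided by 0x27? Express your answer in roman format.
Convert 2 thousands, 7 hundreds, 3 tens (place-value notation) → 2×1000 + 7×100 + 3×10 = 2730 (decimal)
Convert 0x27 (hexadecimal) → 2×16 + 7 = 39 (decimal)
Compute 2730 ÷ 39 = 70
Convert 70 (decimal) → 70 = 50 + 10 + 10 → LXX (Roman numeral)
LXX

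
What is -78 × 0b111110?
Convert 0b111110 (binary) → 32 + 16 + 8 + 4 + 2 = 62 (decimal)
Compute -78 × 62 = -4836
-4836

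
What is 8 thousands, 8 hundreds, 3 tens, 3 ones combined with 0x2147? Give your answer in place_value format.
Convert 8 thousands, 8 hundreds, 3 tens, 3 ones (place-value notation) → 8×1000 + 8×100 + 3×10 + 3 = 8833 (decimal)
Convert 0x2147 (hexadecimal) → 2×4096 + 1×256 + 4×16 + 7 = 8519 (decimal)
Compute 8833 + 8519 = 17352
Convert 17352 (decimal) → 17352 = 17×1000 + 3×100 + 5×10 + 2 → 17 thousands, 3 hundreds, 5 tens, 2 ones (place-value notation)
17 thousands, 3 hundreds, 5 tens, 2 ones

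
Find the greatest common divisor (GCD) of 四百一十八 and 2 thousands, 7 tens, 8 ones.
Convert 四百一十八 (Chinese numeral) → 4×100 + 1×10 + 8 = 418 (decimal)
Convert 2 thousands, 7 tens, 8 ones (place-value notation) → 2×1000 + 7×10 + 8 = 2078 (decimal)
Compute gcd(418, 2078) = 2
2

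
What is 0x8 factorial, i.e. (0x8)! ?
Convert 0x8 (hexadecimal) → 8 (decimal)
Compute 8! = 40320
40320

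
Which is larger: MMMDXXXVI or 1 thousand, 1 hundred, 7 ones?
Convert MMMDXXXVI (Roman numeral) → 1000 + 1000 + 1000 + 500 + 10 + 10 + 10 + 5 + 1 = 3536 (decimal)
Convert 1 thousand, 1 hundred, 7 ones (place-value notation) → 1×1000 + 1×100 + 7 = 1107 (decimal)
Compare 3536 vs 1107: larger = 3536
3536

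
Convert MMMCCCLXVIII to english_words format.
Convert MMMCCCLXVIII (Roman numeral) → 1000 + 1000 + 1000 + 100 + 100 + 100 + 50 + 10 + 5 + 1 + 1 + 1 = 3368 (decimal)
Convert 3368 (decimal) → 3368 = 3×1000 + 3×100 + 68 → three thousand three hundred sixty-eight (English words)
three thousand three hundred sixty-eight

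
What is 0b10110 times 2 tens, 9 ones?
Convert 0b10110 (binary) → 16 + 4 + 2 = 22 (decimal)
Convert 2 tens, 9 ones (place-value notation) → 2×10 + 9 = 29 (decimal)
Compute 22 × 29 = 638
638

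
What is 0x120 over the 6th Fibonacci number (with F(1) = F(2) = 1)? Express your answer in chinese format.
Convert 0x120 (hexadecimal) → 1×256 + 2×16 = 288 (decimal)
Convert the 6th Fibonacci number (with F(1) = F(2) = 1) (Fibonacci index) → 1, 1, 2, 3, 5, 8 → 8 (decimal)
Compute 288 ÷ 8 = 36
Convert 36 (decimal) → 36 = 3×10 + 6 → 三十六 (Chinese numeral)
三十六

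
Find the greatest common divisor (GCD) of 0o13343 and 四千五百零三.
Convert 0o13343 (octal) → 1×4096 + 3×512 + 3×64 + 4×8 + 3 = 5859 (decimal)
Convert 四千五百零三 (Chinese numeral) → 4×1000 + 5×100 + 3 = 4503 (decimal)
Compute gcd(5859, 4503) = 3
3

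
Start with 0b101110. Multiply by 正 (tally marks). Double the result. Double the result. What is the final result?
Convert 0b101110 (binary) → 32 + 8 + 4 + 2 = 46 (decimal)
Start: 46
Convert 正 (tally marks) → 5 (decimal)
46 × 5 = 230
230 × 2 = 460
460 × 2 = 920
920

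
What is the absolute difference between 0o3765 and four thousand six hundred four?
Convert 0o3765 (octal) → 3×512 + 7×64 + 6×8 + 5 = 2037 (decimal)
Convert four thousand six hundred four (English words) → 4×1000 + 6×100 + 4 = 4604 (decimal)
Compute |2037 - 4604| = 2567
2567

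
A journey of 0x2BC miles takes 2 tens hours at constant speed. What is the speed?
Convert 0x2BC (hexadecimal) → 2×256 + 11×16 + 12 = 700 (decimal)
Convert 2 tens (place-value notation) → 2×10 = 20 (decimal)
Compute 700 ÷ 20 = 35
35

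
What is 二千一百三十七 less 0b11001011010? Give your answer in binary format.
Convert 二千一百三十七 (Chinese numeral) → 2×1000 + 1×100 + 3×10 + 7 = 2137 (decimal)
Convert 0b11001011010 (binary) → 1024 + 512 + 64 + 16 + 8 + 2 = 1626 (decimal)
Compute 2137 - 1626 = 511
Convert 511 (decimal) → 511 = 256 + 128 + 64 + 32 + 16 + 8 + 4 + 2 + 1 → 0b111111111 (binary)
0b111111111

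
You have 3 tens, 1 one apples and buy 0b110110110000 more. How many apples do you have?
Convert 3 tens, 1 one (place-value notation) → 3×10 + 1 = 31 (decimal)
Convert 0b110110110000 (binary) → 2048 + 1024 + 256 + 128 + 32 + 16 = 3504 (decimal)
Compute 31 + 3504 = 3535
3535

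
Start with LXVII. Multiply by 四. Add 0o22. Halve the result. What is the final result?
Convert LXVII (Roman numeral) → 50 + 10 + 5 + 1 + 1 = 67 (decimal)
Start: 67
Convert 四 (Chinese numeral) → 4 (decimal)
67 × 4 = 268
Convert 0o22 (octal) → 2×8 + 2 = 18 (decimal)
268 + 18 = 286
286 ÷ 2 = 143
143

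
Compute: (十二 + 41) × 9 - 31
Convert 十二 (Chinese numeral) → 1×10 + 2 = 12 (decimal)
Expression in decimal: (12 + 41) × 9 - 31
Parentheses first: 12 + 41 = 53
Multiply: 53 × 9 = 477
Subtract: 477 - 31 = 446
446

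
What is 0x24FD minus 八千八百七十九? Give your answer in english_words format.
Convert 0x24FD (hexadecimal) → 2×4096 + 4×256 + 15×16 + 13 = 9469 (decimal)
Convert 八千八百七十九 (Chinese numeral) → 8×1000 + 8×100 + 7×10 + 9 = 8879 (decimal)
Compute 9469 - 8879 = 590
Convert 590 (decimal) → 590 = 5×100 + 90 → five hundred ninety (English words)
five hundred ninety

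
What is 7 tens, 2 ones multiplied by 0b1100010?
Convert 7 tens, 2 ones (place-value notation) → 7×10 + 2 = 72 (decimal)
Convert 0b1100010 (binary) → 64 + 32 + 2 = 98 (decimal)
Compute 72 × 98 = 7056
7056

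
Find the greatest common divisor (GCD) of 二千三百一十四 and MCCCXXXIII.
Convert 二千三百一十四 (Chinese numeral) → 2×1000 + 3×100 + 1×10 + 4 = 2314 (decimal)
Convert MCCCXXXIII (Roman numeral) → 1000 + 100 + 100 + 100 + 10 + 10 + 10 + 1 + 1 + 1 = 1333 (decimal)
Compute gcd(2314, 1333) = 1
1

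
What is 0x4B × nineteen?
Convert 0x4B (hexadecimal) → 4×16 + 11 = 75 (decimal)
Convert nineteen (English words) → 19 (decimal)
Compute 75 × 19 = 1425
1425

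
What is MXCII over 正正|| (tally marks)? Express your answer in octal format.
Convert MXCII (Roman numeral) → 1000 + 90 + 1 + 1 = 1092 (decimal)
Convert 正正|| (tally marks) → 5 + 5 + 2 = 12 (decimal)
Compute 1092 ÷ 12 = 91
Convert 91 (decimal) → 91 = 1×64 + 3×8 + 3 → 0o133 (octal)
0o133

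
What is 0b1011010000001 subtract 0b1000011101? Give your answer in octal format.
Convert 0b1011010000001 (binary) → 4096 + 1024 + 512 + 128 + 1 = 5761 (decimal)
Convert 0b1000011101 (binary) → 512 + 16 + 8 + 4 + 1 = 541 (decimal)
Compute 5761 - 541 = 5220
Convert 5220 (decimal) → 5220 = 1×4096 + 2×512 + 1×64 + 4×8 + 4 → 0o12144 (octal)
0o12144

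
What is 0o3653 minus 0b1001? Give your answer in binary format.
Convert 0o3653 (octal) → 3×512 + 6×64 + 5×8 + 3 = 1963 (decimal)
Convert 0b1001 (binary) → 8 + 1 = 9 (decimal)
Compute 1963 - 9 = 1954
Convert 1954 (decimal) → 1954 = 1024 + 512 + 256 + 128 + 32 + 2 → 0b11110100010 (binary)
0b11110100010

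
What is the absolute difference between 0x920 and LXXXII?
Convert 0x920 (hexadecimal) → 9×256 + 2×16 = 2336 (decimal)
Convert LXXXII (Roman numeral) → 50 + 10 + 10 + 10 + 1 + 1 = 82 (decimal)
Compute |2336 - 82| = 2254
2254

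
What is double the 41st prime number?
The 41st prime number = 179
Compute 179 × 2 = 358
358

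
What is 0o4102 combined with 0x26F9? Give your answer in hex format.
Convert 0o4102 (octal) → 4×512 + 1×64 + 2 = 2114 (decimal)
Convert 0x26F9 (hexadecimal) → 2×4096 + 6×256 + 15×16 + 9 = 9977 (decimal)
Compute 2114 + 9977 = 12091
Convert 12091 (decimal) → 12091 = 2×4096 + 15×256 + 3×16 + 11 → 0x2F3B (hexadecimal)
0x2F3B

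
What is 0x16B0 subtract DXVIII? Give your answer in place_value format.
Convert 0x16B0 (hexadecimal) → 1×4096 + 6×256 + 11×16 = 5808 (decimal)
Convert DXVIII (Roman numeral) → 500 + 10 + 5 + 1 + 1 + 1 = 518 (decimal)
Compute 5808 - 518 = 5290
Convert 5290 (decimal) → 5290 = 5×1000 + 2×100 + 9×10 → 5 thousands, 2 hundreds, 9 tens (place-value notation)
5 thousands, 2 hundreds, 9 tens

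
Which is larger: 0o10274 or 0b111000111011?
Convert 0o10274 (octal) → 1×4096 + 2×64 + 7×8 + 4 = 4284 (decimal)
Convert 0b111000111011 (binary) → 2048 + 1024 + 512 + 32 + 16 + 8 + 2 + 1 = 3643 (decimal)
Compare 4284 vs 3643: larger = 4284
4284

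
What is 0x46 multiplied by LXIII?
Convert 0x46 (hexadecimal) → 4×16 + 6 = 70 (decimal)
Convert LXIII (Roman numeral) → 50 + 10 + 1 + 1 + 1 = 63 (decimal)
Compute 70 × 63 = 4410
4410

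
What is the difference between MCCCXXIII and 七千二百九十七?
Convert MCCCXXIII (Roman numeral) → 1000 + 100 + 100 + 100 + 10 + 10 + 1 + 1 + 1 = 1323 (decimal)
Convert 七千二百九十七 (Chinese numeral) → 7×1000 + 2×100 + 9×10 + 7 = 7297 (decimal)
Difference: |1323 - 7297| = 5974
5974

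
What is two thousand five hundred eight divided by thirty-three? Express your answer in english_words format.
Convert two thousand five hundred eight (English words) → 2×1000 + 5×100 + 8 = 2508 (decimal)
Convert thirty-three (English words) → 33 (decimal)
Compute 2508 ÷ 33 = 76
Convert 76 (decimal) → seventy-six (English words)
seventy-six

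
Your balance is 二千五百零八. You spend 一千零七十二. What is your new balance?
Convert 二千五百零八 (Chinese numeral) → 2×1000 + 5×100 + 8 = 2508 (decimal)
Convert 一千零七十二 (Chinese numeral) → 1×1000 + 7×10 + 2 = 1072 (decimal)
Compute 2508 - 1072 = 1436
1436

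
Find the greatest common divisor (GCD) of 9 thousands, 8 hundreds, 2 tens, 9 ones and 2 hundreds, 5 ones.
Convert 9 thousands, 8 hundreds, 2 tens, 9 ones (place-value notation) → 9×1000 + 8×100 + 2×10 + 9 = 9829 (decimal)
Convert 2 hundreds, 5 ones (place-value notation) → 2×100 + 5 = 205 (decimal)
Compute gcd(9829, 205) = 1
1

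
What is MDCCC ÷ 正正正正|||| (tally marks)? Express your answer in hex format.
Convert MDCCC (Roman numeral) → 1000 + 500 + 100 + 100 + 100 = 1800 (decimal)
Convert 正正正正|||| (tally marks) → 5 + 5 + 5 + 5 + 4 = 24 (decimal)
Compute 1800 ÷ 24 = 75
Convert 75 (decimal) → 75 = 4×16 + 11 → 0x4B (hexadecimal)
0x4B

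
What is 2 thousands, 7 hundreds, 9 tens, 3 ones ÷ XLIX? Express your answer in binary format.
Convert 2 thousands, 7 hundreds, 9 tens, 3 ones (place-value notation) → 2×1000 + 7×100 + 9×10 + 3 = 2793 (decimal)
Convert XLIX (Roman numeral) → 40 + 9 = 49 (decimal)
Compute 2793 ÷ 49 = 57
Convert 57 (decimal) → 57 = 32 + 16 + 8 + 1 → 0b111001 (binary)
0b111001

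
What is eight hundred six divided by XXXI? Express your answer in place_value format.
Convert eight hundred six (English words) → 8×100 + 6 = 806 (decimal)
Convert XXXI (Roman numeral) → 10 + 10 + 10 + 1 = 31 (decimal)
Compute 806 ÷ 31 = 26
Convert 26 (decimal) → 26 = 2×10 + 6 → 2 tens, 6 ones (place-value notation)
2 tens, 6 ones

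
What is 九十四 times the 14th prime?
Convert 九十四 (Chinese numeral) → 9×10 + 4 = 94 (decimal)
Convert the 14th prime (prime index) → 43 (decimal)
Compute 94 × 43 = 4042
4042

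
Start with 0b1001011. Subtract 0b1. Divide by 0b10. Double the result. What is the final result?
Convert 0b1001011 (binary) → 64 + 8 + 2 + 1 = 75 (decimal)
Start: 75
Convert 0b1 (binary) → 1 (decimal)
75 - 1 = 74
Convert 0b10 (binary) → 2 (decimal)
74 ÷ 2 = 37
37 × 2 = 74
74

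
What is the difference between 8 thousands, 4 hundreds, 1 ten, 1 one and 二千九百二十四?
Convert 8 thousands, 4 hundreds, 1 ten, 1 one (place-value notation) → 8×1000 + 4×100 + 1×10 + 1 = 8411 (decimal)
Convert 二千九百二十四 (Chinese numeral) → 2×1000 + 9×100 + 2×10 + 4 = 2924 (decimal)
Difference: |8411 - 2924| = 5487
5487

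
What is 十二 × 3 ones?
Convert 十二 (Chinese numeral) → 1×10 + 2 = 12 (decimal)
Convert 3 ones (place-value notation) → 3 (decimal)
Compute 12 × 3 = 36
36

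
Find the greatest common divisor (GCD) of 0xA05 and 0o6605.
Convert 0xA05 (hexadecimal) → 10×256 + 5 = 2565 (decimal)
Convert 0o6605 (octal) → 6×512 + 6×64 + 5 = 3461 (decimal)
Compute gcd(2565, 3461) = 1
1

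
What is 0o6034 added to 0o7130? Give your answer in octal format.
Convert 0o6034 (octal) → 6×512 + 3×8 + 4 = 3100 (decimal)
Convert 0o7130 (octal) → 7×512 + 1×64 + 3×8 = 3672 (decimal)
Compute 3100 + 3672 = 6772
Convert 6772 (decimal) → 6772 = 1×4096 + 5×512 + 1×64 + 6×8 + 4 → 0o15164 (octal)
0o15164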